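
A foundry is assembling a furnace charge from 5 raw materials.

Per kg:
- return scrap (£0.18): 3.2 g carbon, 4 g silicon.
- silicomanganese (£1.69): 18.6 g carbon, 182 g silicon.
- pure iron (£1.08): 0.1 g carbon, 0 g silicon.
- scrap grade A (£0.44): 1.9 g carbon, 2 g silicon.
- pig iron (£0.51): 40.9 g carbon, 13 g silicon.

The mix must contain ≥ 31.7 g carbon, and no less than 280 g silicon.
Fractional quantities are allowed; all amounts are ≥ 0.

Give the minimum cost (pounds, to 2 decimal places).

Let x1 = kg of return scrap, x2 = kg of silicomanganese, x3 = kg of pure iron, x4 = kg of scrap grade A, x5 = kg of pig iron.
Minimise 0.18x1 + 1.69x2 + 1.08x3 + 0.44x4 + 0.51x5 s.t.:
  3.2x1 + 18.6x2 + 0.1x3 + 1.9x4 + 40.9x5 ≥ 31.7   (carbon)
  4x1 + 182x2 + 2x4 + 13x5 ≥ 280   (silicon)
  x1, x2, x3, x4, x5 ≥ 0.
The minimum-cost mix takes nothing from return scrap, pure iron, scrap grade A — only silicomanganese, pig iron. The carbon and silicon requirements are met with equality.
Optimal quantities: silicomanganese = 1.533 kg, pig iron = 0.07795 kg.
Hence cost = 1.69·1.533 + 0.51·0.07795 = £2.6305.

£2.63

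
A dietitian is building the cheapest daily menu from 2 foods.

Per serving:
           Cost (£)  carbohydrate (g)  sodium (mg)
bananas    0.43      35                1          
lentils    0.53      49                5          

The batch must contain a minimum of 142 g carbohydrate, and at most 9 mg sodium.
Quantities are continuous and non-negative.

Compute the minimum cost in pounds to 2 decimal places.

£1.65

Let x1 = servings of bananas, x2 = servings of lentils.
min 0.43x1 + 0.53x2 with:
  35x1 + 49x2 ≥ 142   (carbohydrate)
  1x1 + 5x2 ≤ 9   (sodium)
  x1, x2 ≥ 0.
Both inputs are positive at the optimum. There the carbohydrate and sodium constraints are tight.
So bananas = 2.135 servings, lentils = 1.373 servings.
Hence cost = 0.43·2.135 + 0.53·1.373 = £1.6457.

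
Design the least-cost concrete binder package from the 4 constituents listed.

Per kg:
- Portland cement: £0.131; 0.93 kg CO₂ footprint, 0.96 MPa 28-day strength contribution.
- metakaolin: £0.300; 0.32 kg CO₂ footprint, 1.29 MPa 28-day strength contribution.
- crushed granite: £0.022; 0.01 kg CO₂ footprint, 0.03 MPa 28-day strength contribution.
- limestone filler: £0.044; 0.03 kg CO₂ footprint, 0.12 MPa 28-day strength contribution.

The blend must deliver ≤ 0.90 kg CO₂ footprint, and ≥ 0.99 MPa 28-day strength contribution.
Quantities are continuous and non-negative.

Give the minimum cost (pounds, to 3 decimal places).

£0.143

Set it up as a linear program. Let x1 = kg of Portland cement, x2 = kg of metakaolin, x3 = kg of crushed granite, x4 = kg of limestone filler.
min 0.131x1 + 0.3x2 + 0.022x3 + 0.044x4 subject to:
  0.93x1 + 0.32x2 + 0.01x3 + 0.03x4 ≤ 0.9   (CO₂ footprint)
  0.96x1 + 1.29x2 + 0.03x3 + 0.12x4 ≥ 0.99   (28-day strength contribution)
  x1, x2, x3, x4 ≥ 0.
The cheapest feasible vertex uses only Portland cement, metakaolin; crushed granite, limestone filler are not used. Binding constraints: CO₂ footprint and 28-day strength contribution.
That vertex is x1 = 0.9459, x2 = 0.06353.
Objective = 0.131·0.9459 + 0.3·0.06353 = 0.14297.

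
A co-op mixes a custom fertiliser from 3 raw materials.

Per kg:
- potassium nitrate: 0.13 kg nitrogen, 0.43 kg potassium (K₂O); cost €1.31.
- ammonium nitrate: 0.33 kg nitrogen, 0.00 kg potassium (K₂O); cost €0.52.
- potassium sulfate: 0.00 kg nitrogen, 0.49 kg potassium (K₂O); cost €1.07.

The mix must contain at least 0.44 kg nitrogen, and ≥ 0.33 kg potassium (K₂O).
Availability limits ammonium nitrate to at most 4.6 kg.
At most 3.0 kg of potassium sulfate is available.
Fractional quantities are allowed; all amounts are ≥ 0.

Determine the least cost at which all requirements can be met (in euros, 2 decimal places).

€1.41

Set it up as a linear program. Let x1 = kg of potassium nitrate, x2 = kg of ammonium nitrate, x3 = kg of potassium sulfate.
Minimise 1.31x1 + 0.52x2 + 1.07x3 subject to:
  0.13x1 + 0.33x2 ≥ 0.44   (nitrogen)
  0.43x1 + 0.49x3 ≥ 0.33   (potassium (K₂O))
  x2 ≤ 4.6
  x3 ≤ 3
  x1, x2, x3 ≥ 0.
The optimal basis is {ammonium nitrate, potassium sulfate}; potassium nitrate drops out. The nitrogen and potassium (K₂O) requirements are met with equality.
Solving gives x2 = 1.333, x3 = 0.6735.
Total cost: 0.52·1.333 + 1.07·0.6735 = 1.4138.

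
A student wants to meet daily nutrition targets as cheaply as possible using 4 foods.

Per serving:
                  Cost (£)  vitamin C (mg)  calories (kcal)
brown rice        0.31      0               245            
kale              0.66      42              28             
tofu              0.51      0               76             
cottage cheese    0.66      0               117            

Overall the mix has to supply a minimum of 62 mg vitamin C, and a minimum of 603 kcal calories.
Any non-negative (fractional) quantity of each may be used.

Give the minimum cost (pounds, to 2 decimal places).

Let x1 = servings of brown rice, x2 = servings of kale, x3 = servings of tofu, x4 = servings of cottage cheese.
Minimize 0.31x1 + 0.66x2 + 0.51x3 + 0.66x4 s.t.:
  42x2 ≥ 62   (vitamin C)
  245x1 + 28x2 + 76x3 + 117x4 ≥ 603   (calories)
  x1, x2, x3, x4 ≥ 0.
At the optimum only brown rice, kale are positive (tofu, cottage cheese = 0). There the vitamin C and calories constraints are tight.
Solving gives x1 = 2.293, x2 = 1.476.
Hence cost = 0.31·2.293 + 0.66·1.476 = £1.68499.

£1.68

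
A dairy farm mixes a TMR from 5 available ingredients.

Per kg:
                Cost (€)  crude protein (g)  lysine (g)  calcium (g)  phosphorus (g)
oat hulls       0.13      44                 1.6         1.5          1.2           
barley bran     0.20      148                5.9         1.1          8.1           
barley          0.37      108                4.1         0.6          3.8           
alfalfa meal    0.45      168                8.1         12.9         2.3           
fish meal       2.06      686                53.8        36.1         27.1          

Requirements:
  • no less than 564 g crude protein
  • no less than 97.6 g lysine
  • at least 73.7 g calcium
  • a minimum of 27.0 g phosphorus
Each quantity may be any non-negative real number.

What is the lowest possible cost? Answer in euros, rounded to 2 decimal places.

Let x1 = kg of oat hulls, x2 = kg of barley bran, x3 = kg of barley, x4 = kg of alfalfa meal, x5 = kg of fish meal.
min 0.13x1 + 0.2x2 + 0.37x3 + 0.45x4 + 2.06x5 s.t.:
  44x1 + 148x2 + 108x3 + 168x4 + 686x5 ≥ 564   (crude protein)
  1.6x1 + 5.9x2 + 4.1x3 + 8.1x4 + 53.8x5 ≥ 97.6   (lysine)
  1.5x1 + 1.1x2 + 0.6x3 + 12.9x4 + 36.1x5 ≥ 73.7   (calcium)
  1.2x1 + 8.1x2 + 3.8x3 + 2.3x4 + 27.1x5 ≥ 27   (phosphorus)
  x1, x2, x3, x4, x5 ≥ 0.
At the optimum only alfalfa meal, fish meal are positive (oat hulls, barley bran, barley = 0). The lysine and calcium requirements are met with equality.
That vertex is x4 = 1.1, x5 = 1.649.
Hence cost = 0.45·1.1 + 2.06·1.649 = €3.8919.

€3.89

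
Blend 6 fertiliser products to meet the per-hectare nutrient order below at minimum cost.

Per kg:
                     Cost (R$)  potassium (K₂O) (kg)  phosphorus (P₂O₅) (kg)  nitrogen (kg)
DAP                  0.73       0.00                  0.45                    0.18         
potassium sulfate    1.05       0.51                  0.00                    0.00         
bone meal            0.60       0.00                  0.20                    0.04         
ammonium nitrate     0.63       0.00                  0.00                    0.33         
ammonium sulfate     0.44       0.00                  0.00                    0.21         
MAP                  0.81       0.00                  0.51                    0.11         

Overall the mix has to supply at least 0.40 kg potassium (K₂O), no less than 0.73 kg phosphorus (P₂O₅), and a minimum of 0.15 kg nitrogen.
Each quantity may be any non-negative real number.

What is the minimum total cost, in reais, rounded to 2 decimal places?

R$1.98

Let x1 = kg of DAP, x2 = kg of potassium sulfate, x3 = kg of bone meal, x4 = kg of ammonium nitrate, x5 = kg of ammonium sulfate, x6 = kg of MAP.
min 0.73x1 + 1.05x2 + 0.6x3 + 0.63x4 + 0.44x5 + 0.81x6 s.t.:
  0.51x2 ≥ 0.4   (potassium (K₂O))
  0.45x1 + 0.2x3 + 0.51x6 ≥ 0.73   (phosphorus (P₂O₅))
  0.18x1 + 0.04x3 + 0.33x4 + 0.21x5 + 0.11x6 ≥ 0.15   (nitrogen)
  x1, x2, x3, x4, x5, x6 ≥ 0.
The cheapest feasible vertex uses only potassium sulfate, MAP; DAP, bone meal, ammonium nitrate, ammonium sulfate are not used. Binding constraints: potassium (K₂O) and phosphorus (P₂O₅).
That vertex is x2 = 0.7843, x6 = 1.431.
Objective = 1.05·0.7843 + 0.81·1.431 = 1.9826.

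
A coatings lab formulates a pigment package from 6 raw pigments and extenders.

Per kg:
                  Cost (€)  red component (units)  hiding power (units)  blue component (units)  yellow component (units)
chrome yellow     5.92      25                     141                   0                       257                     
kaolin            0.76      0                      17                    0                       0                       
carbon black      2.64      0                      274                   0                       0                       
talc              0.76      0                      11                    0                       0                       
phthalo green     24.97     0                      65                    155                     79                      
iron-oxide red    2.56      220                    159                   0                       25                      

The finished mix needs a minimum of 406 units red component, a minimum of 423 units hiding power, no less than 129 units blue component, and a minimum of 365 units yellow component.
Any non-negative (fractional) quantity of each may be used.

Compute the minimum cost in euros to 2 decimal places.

Let x1 = kg of chrome yellow, x2 = kg of kaolin, x3 = kg of carbon black, x4 = kg of talc, x5 = kg of phthalo green, x6 = kg of iron-oxide red.
Minimise 5.92x1 + 0.76x2 + 2.64x3 + 0.76x4 + 24.97x5 + 2.56x6 s.t.:
  25x1 + 220x6 ≥ 406   (red component)
  141x1 + 17x2 + 274x3 + 11x4 + 65x5 + 159x6 ≥ 423   (hiding power)
  155x5 ≥ 129   (blue component)
  257x1 + 79x5 + 25x6 ≥ 365   (yellow component)
  x1, x2, x3, x4, x5, x6 ≥ 0.
The minimum-cost mix takes nothing from kaolin, carbon black, talc — only chrome yellow, phthalo green, iron-oxide red. Binding constraints: red component, blue component, yellow component.
Solving gives x1 = 0.9959, x5 = 0.8323, x6 = 1.732.
Cost = 5.92·0.9959 + 24.97·0.8323 + 2.56·1.732 = 31.1122.

€31.11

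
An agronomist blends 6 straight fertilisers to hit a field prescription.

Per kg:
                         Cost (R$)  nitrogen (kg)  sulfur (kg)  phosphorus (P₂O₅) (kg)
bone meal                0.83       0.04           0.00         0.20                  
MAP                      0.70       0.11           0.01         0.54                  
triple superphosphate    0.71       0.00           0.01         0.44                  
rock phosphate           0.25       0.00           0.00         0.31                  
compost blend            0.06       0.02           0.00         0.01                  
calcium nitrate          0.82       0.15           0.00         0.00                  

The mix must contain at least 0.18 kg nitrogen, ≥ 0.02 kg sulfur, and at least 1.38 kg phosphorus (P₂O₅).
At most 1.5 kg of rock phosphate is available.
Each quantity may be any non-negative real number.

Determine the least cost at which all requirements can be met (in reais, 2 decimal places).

Set it up as a linear program. Let x1 = kg of bone meal, x2 = kg of MAP, x3 = kg of triple superphosphate, x4 = kg of rock phosphate, x5 = kg of compost blend, x6 = kg of calcium nitrate.
min 0.83x1 + 0.7x2 + 0.71x3 + 0.25x4 + 0.06x5 + 0.82x6 s.t.:
  0.04x1 + 0.11x2 + 0.02x5 + 0.15x6 ≥ 0.18   (nitrogen)
  0.01x2 + 0.01x3 ≥ 0.02   (sulfur)
  0.2x1 + 0.54x2 + 0.44x3 + 0.31x4 + 0.01x5 ≥ 1.38   (phosphorus (P₂O₅))
  x4 ≤ 1.5
  x1, x2, x3, x4, x5, x6 ≥ 0.
The optimal basis is {MAP, rock phosphate}; bone meal, triple superphosphate, compost blend, calcium nitrate drop out. The sulfur and phosphorus (P₂O₅) requirements are met with equality.
That vertex is x2 = 2, x4 = 0.9677.
Total cost: 0.7·2 + 0.25·0.9677 = 1.6419.

R$1.64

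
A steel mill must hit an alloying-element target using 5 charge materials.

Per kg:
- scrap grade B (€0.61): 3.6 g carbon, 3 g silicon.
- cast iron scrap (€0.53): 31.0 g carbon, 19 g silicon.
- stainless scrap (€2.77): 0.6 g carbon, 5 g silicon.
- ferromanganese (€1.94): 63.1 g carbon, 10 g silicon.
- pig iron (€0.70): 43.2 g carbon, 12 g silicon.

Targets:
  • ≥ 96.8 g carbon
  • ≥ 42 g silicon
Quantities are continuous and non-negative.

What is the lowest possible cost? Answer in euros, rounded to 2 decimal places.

Set it up as a linear program. Let x1 = kg of scrap grade B, x2 = kg of cast iron scrap, x3 = kg of stainless scrap, x4 = kg of ferromanganese, x5 = kg of pig iron.
Minimize 0.61x1 + 0.53x2 + 2.77x3 + 1.94x4 + 0.7x5 with:
  3.6x1 + 31x2 + 0.6x3 + 63.1x4 + 43.2x5 ≥ 96.8   (carbon)
  3x1 + 19x2 + 5x3 + 10x4 + 12x5 ≥ 42   (silicon)
  x1, x2, x3, x4, x5 ≥ 0.
The cheapest feasible vertex uses only cast iron scrap, pig iron; scrap grade B, stainless scrap, ferromanganese are not used. Binding constraints: carbon and silicon.
Optimal quantities: cast iron scrap = 1.455 kg, pig iron = 1.197 kg.
Cost = 0.53·1.455 + 0.7·1.197 = 1.6091.

€1.61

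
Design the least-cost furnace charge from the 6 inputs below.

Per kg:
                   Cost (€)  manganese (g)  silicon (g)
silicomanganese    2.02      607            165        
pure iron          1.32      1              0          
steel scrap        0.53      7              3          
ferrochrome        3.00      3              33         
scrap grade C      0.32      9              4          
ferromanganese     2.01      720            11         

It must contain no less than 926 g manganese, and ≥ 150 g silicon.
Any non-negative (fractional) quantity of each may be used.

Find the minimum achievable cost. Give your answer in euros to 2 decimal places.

€2.87

Let x1 = kg of silicomanganese, x2 = kg of pure iron, x3 = kg of steel scrap, x4 = kg of ferrochrome, x5 = kg of scrap grade C, x6 = kg of ferromanganese.
Minimize 2.02x1 + 1.32x2 + 0.53x3 + 3x4 + 0.32x5 + 2.01x6 with:
  607x1 + 1x2 + 7x3 + 3x4 + 9x5 + 720x6 ≥ 926   (manganese)
  165x1 + 3x3 + 33x4 + 4x5 + 11x6 ≥ 150   (silicon)
  x1, x2, x3, x4, x5, x6 ≥ 0.
The minimum-cost mix takes nothing from pure iron, steel scrap, ferrochrome, scrap grade C — only silicomanganese, ferromanganese. The manganese and silicon requirements are met with equality.
Optimal quantities: silicomanganese = 0.8724 kg, ferromanganese = 0.5506 kg.
Hence cost = 2.02·0.8724 + 2.01·0.5506 = €2.8690.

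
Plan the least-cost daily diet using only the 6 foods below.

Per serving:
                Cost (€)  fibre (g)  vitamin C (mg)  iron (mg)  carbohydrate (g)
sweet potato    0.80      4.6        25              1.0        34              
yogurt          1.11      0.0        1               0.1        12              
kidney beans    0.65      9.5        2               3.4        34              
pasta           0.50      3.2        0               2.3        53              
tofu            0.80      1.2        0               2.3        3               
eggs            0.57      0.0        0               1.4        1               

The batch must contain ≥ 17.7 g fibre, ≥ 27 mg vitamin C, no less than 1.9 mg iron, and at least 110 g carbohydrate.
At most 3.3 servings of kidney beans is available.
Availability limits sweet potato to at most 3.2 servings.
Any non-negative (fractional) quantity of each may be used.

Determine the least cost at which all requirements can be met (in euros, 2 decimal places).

€1.89

Let x1 = servings of sweet potato, x2 = servings of yogurt, x3 = servings of kidney beans, x4 = servings of pasta, x5 = servings of tofu, x6 = servings of eggs.
Minimise 0.8x1 + 1.11x2 + 0.65x3 + 0.5x4 + 0.8x5 + 0.57x6 with:
  4.6x1 + 9.5x3 + 3.2x4 + 1.2x5 ≥ 17.7   (fibre)
  25x1 + 1x2 + 2x3 ≥ 27   (vitamin C)
  1x1 + 0.1x2 + 3.4x3 + 2.3x4 + 2.3x5 + 1.4x6 ≥ 1.9   (iron)
  34x1 + 12x2 + 34x3 + 53x4 + 3x5 + 1x6 ≥ 110   (carbohydrate)
  x3 ≤ 3.3
  x1 ≤ 3.2
  x1, x2, x3, x4, x5, x6 ≥ 0.
The optimal basis is {sweet potato, kidney beans, pasta}; yogurt, tofu, eggs drop out. Binding constraints: fibre, vitamin C, carbohydrate.
So sweet potato = 0.9882 servings, kidney beans = 1.147 servings, pasta = 0.7057 servings.
Cost = 0.8·0.9882 + 0.65·1.147 + 0.5·0.7057 = 1.8890.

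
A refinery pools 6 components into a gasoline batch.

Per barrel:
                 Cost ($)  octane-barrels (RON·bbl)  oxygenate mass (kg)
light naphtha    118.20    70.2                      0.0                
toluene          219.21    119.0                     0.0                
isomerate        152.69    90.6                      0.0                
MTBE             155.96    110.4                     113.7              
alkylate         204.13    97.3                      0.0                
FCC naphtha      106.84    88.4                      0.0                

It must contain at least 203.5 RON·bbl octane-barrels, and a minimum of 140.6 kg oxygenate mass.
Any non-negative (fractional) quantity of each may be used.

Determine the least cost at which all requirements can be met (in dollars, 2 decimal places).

$273.81

Treat it as an LP. Let x1 = barrels of light naphtha, x2 = barrels of toluene, x3 = barrels of isomerate, x4 = barrels of MTBE, x5 = barrels of alkylate, x6 = barrels of FCC naphtha.
Minimise 118.2x1 + 219.21x2 + 152.69x3 + 155.96x4 + 204.13x5 + 106.84x6 with:
  70.2x1 + 119x2 + 90.6x3 + 110.4x4 + 97.3x5 + 88.4x6 ≥ 203.5   (octane-barrels)
  113.7x4 ≥ 140.6   (oxygenate mass)
  x1, x2, x3, x4, x5, x6 ≥ 0.
The cheapest feasible vertex uses only MTBE, FCC naphtha; light naphtha, toluene, isomerate, alkylate are not used. The octane-barrels and oxygenate mass requirements are met with equality.
So MTBE = 1.2366 barrels, FCC naphtha = 0.7577 barrels.
Total cost: 155.96·1.2366 + 106.84·0.7577 = 273.8128.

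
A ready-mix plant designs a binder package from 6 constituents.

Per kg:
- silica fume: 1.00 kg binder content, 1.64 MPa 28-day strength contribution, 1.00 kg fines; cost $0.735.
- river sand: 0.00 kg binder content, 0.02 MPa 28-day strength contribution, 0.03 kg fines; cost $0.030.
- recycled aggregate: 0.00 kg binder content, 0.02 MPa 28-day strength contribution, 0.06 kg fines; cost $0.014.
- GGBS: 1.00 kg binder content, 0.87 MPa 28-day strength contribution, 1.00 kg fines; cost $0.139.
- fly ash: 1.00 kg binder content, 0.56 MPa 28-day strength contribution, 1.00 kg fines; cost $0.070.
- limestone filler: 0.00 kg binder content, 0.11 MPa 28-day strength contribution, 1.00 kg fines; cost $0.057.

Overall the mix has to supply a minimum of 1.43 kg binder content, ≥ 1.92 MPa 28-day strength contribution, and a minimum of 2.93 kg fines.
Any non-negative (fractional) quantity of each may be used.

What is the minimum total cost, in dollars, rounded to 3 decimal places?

$0.240

Set it up as a linear program. Let x1 = kg of silica fume, x2 = kg of river sand, x3 = kg of recycled aggregate, x4 = kg of GGBS, x5 = kg of fly ash, x6 = kg of limestone filler.
Minimize 0.735x1 + 0.03x2 + 0.014x3 + 0.139x4 + 0.07x5 + 0.057x6 with:
  1x1 + 1x4 + 1x5 ≥ 1.43   (binder content)
  1.64x1 + 0.02x2 + 0.02x3 + 0.87x4 + 0.56x5 + 0.11x6 ≥ 1.92   (28-day strength contribution)
  1x1 + 0.03x2 + 0.06x3 + 1x4 + 1x5 + 1x6 ≥ 2.93   (fines)
  x1, x2, x3, x4, x5, x6 ≥ 0.
The minimum-cost mix takes nothing from silica fume, river sand, recycled aggregate, GGBS, limestone filler — only fly ash. The 28-day strength contribution requirement is met with equality.
Optimal quantities: fly ash = 3.429 kg.
Hence cost = 0.07·3.429 = $0.24003.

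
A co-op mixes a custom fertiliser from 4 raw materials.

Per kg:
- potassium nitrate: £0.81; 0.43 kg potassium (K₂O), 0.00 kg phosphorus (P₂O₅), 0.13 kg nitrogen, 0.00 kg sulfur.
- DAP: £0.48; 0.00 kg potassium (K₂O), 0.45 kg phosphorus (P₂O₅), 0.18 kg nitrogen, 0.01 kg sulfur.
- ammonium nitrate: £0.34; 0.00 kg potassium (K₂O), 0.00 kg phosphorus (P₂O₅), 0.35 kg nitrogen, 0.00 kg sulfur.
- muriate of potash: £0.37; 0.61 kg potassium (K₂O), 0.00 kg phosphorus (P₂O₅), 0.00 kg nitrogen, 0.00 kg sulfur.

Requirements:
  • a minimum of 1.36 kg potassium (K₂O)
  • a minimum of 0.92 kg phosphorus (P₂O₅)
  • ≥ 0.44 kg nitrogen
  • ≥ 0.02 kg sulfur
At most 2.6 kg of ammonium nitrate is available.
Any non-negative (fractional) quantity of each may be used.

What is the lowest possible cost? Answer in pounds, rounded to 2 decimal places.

£1.88

Set it up as a linear program. Let x1 = kg of potassium nitrate, x2 = kg of DAP, x3 = kg of ammonium nitrate, x4 = kg of muriate of potash.
min 0.81x1 + 0.48x2 + 0.34x3 + 0.37x4 subject to:
  0.43x1 + 0.61x4 ≥ 1.36   (potassium (K₂O))
  0.45x2 ≥ 0.92   (phosphorus (P₂O₅))
  0.13x1 + 0.18x2 + 0.35x3 ≥ 0.44   (nitrogen)
  0.01x2 ≥ 0.02   (sulfur)
  x3 ≤ 2.6
  x1, x2, x3, x4 ≥ 0.
The optimal basis is {DAP, ammonium nitrate, muriate of potash}; potassium nitrate drops out. The potassium (K₂O), phosphorus (P₂O₅), nitrogen requirements are met with equality.
Solving gives x2 = 2.044, x3 = 0.2057, x4 = 2.23.
Objective = 0.48·2.044 + 0.34·0.2057 + 0.37·2.23 = 1.8762.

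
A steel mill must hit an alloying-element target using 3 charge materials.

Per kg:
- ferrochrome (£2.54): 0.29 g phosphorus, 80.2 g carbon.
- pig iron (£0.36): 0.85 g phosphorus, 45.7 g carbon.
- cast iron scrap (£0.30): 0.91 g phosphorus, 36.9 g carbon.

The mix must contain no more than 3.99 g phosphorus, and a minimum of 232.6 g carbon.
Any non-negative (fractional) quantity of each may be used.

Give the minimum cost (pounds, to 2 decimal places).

Let x1 = kg of ferrochrome, x2 = kg of pig iron, x3 = kg of cast iron scrap.
Minimize 2.54x1 + 0.36x2 + 0.3x3 with:
  0.29x1 + 0.85x2 + 0.91x3 ≤ 3.99   (phosphorus)
  80.2x1 + 45.7x2 + 36.9x3 ≥ 232.6   (carbon)
  x1, x2, x3 ≥ 0.
The minimum-cost mix takes nothing from cast iron scrap — only ferrochrome, pig iron. Binding constraints: phosphorus and carbon.
That vertex is x1 = 0.2798, x2 = 4.599.
Cost = 2.54·0.2798 + 0.36·4.599 = 2.3663.

£2.37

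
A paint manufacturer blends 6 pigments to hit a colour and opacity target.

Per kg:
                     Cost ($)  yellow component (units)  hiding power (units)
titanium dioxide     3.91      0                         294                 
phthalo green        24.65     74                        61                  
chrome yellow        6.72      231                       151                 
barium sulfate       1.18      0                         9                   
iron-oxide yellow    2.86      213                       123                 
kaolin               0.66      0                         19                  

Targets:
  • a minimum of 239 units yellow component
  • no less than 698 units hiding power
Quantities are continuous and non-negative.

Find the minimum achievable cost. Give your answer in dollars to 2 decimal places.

$10.66

Set it up as a linear program. Let x1 = kg of titanium dioxide, x2 = kg of phthalo green, x3 = kg of chrome yellow, x4 = kg of barium sulfate, x5 = kg of iron-oxide yellow, x6 = kg of kaolin.
min 3.91x1 + 24.65x2 + 6.72x3 + 1.18x4 + 2.86x5 + 0.66x6 subject to:
  74x2 + 231x3 + 213x5 ≥ 239   (yellow component)
  294x1 + 61x2 + 151x3 + 9x4 + 123x5 + 19x6 ≥ 698   (hiding power)
  x1, x2, x3, x4, x5, x6 ≥ 0.
At the optimum only titanium dioxide, iron-oxide yellow are positive (phthalo green, chrome yellow, barium sulfate, kaolin = 0). There the yellow component and hiding power constraints are tight.
That vertex is x1 = 1.905, x5 = 1.122.
Cost = 3.91·1.905 + 2.86·1.122 = 10.6575.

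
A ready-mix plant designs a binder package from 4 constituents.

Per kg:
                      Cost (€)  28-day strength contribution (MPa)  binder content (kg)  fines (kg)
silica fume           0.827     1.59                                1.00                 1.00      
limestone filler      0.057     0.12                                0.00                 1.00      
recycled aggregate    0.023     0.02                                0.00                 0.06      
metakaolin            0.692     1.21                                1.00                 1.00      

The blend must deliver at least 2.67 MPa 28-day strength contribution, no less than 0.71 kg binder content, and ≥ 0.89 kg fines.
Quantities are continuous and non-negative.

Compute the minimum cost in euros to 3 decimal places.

Let x1 = kg of silica fume, x2 = kg of limestone filler, x3 = kg of recycled aggregate, x4 = kg of metakaolin.
min 0.827x1 + 0.057x2 + 0.023x3 + 0.692x4 subject to:
  1.59x1 + 0.12x2 + 0.02x3 + 1.21x4 ≥ 2.67   (28-day strength contribution)
  1x1 + 1x4 ≥ 0.71   (binder content)
  1x1 + 1x2 + 0.06x3 + 1x4 ≥ 0.89   (fines)
  x1, x2, x3, x4 ≥ 0.
The optimal basis is {silica fume, limestone filler}; recycled aggregate, metakaolin drop out. There the 28-day strength contribution and binder content constraints are tight.
Solving gives x1 = 0.71, x2 = 12.84.
Objective = 0.827·0.71 + 0.057·12.84 = 1.31905.

€1.319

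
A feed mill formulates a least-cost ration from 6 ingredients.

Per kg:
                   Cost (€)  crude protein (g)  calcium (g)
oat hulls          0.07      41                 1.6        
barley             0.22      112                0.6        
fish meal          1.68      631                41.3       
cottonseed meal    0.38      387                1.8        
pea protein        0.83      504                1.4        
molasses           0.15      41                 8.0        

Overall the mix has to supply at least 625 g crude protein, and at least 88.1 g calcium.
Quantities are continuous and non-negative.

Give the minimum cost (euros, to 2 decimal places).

Set it up as a linear program. Let x1 = kg of oat hulls, x2 = kg of barley, x3 = kg of fish meal, x4 = kg of cottonseed meal, x5 = kg of pea protein, x6 = kg of molasses.
min 0.07x1 + 0.22x2 + 1.68x3 + 0.38x4 + 0.83x5 + 0.15x6 subject to:
  41x1 + 112x2 + 631x3 + 387x4 + 504x5 + 41x6 ≥ 625   (crude protein)
  1.6x1 + 0.6x2 + 41.3x3 + 1.8x4 + 1.4x5 + 8x6 ≥ 88.1   (calcium)
  x1, x2, x3, x4, x5, x6 ≥ 0.
The minimum-cost mix takes nothing from oat hulls, barley, fish meal, pea protein — only cottonseed meal, molasses. Binding constraints: crude protein and calcium.
Optimal quantities: cottonseed meal = 0.4592 kg, molasses = 10.91 kg.
Cost = 0.38·0.4592 + 0.15·10.91 = 1.8110.

€1.81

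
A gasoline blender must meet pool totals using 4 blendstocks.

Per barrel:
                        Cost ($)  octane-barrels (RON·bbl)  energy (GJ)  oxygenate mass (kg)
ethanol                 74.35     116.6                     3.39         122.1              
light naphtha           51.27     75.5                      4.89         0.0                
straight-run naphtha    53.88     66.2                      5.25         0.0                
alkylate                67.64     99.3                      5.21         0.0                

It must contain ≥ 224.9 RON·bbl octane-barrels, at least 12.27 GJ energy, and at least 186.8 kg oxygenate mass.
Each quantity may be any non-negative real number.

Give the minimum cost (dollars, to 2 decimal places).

Let x1 = barrels of ethanol, x2 = barrels of light naphtha, x3 = barrels of straight-run naphtha, x4 = barrels of alkylate.
min 74.35x1 + 51.27x2 + 53.88x3 + 67.64x4 s.t.:
  116.6x1 + 75.5x2 + 66.2x3 + 99.3x4 ≥ 224.9   (octane-barrels)
  3.39x1 + 4.89x2 + 5.25x3 + 5.21x4 ≥ 12.27   (energy)
  122.1x1 ≥ 186.8   (oxygenate mass)
  x1, x2, x3, x4 ≥ 0.
The cheapest feasible vertex uses only ethanol, straight-run naphtha; light naphtha, alkylate are not used. The energy and oxygenate mass requirements are met with equality.
So ethanol = 1.5299 barrels, straight-run naphtha = 1.3493 barrels.
Objective = 74.35·1.5299 + 53.88·1.3493 = 186.4483.

$186.45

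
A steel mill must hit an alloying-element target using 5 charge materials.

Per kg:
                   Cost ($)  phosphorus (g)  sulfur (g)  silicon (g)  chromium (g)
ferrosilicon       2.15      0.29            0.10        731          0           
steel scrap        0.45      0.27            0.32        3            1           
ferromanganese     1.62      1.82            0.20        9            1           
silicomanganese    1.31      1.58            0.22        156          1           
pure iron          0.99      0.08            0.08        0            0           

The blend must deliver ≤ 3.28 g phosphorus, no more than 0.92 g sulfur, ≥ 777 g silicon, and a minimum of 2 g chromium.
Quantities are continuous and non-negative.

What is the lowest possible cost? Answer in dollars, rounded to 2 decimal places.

$3.17

Let x1 = kg of ferrosilicon, x2 = kg of steel scrap, x3 = kg of ferromanganese, x4 = kg of silicomanganese, x5 = kg of pure iron.
Minimise 2.15x1 + 0.45x2 + 1.62x3 + 1.31x4 + 0.99x5 with:
  0.29x1 + 0.27x2 + 1.82x3 + 1.58x4 + 0.08x5 ≤ 3.28   (phosphorus)
  0.1x1 + 0.32x2 + 0.2x3 + 0.22x4 + 0.08x5 ≤ 0.92   (sulfur)
  731x1 + 3x2 + 9x3 + 156x4 ≥ 777   (silicon)
  1x2 + 1x3 + 1x4 ≥ 2   (chromium)
  x1, x2, x3, x4, x5 ≥ 0.
The cheapest feasible vertex uses only ferrosilicon, steel scrap; ferromanganese, silicomanganese, pure iron are not used. The silicon and chromium requirements are met with equality.
Solving gives x1 = 1.055, x2 = 2.
Total cost: 2.15·1.055 + 0.45·2 = 3.1683.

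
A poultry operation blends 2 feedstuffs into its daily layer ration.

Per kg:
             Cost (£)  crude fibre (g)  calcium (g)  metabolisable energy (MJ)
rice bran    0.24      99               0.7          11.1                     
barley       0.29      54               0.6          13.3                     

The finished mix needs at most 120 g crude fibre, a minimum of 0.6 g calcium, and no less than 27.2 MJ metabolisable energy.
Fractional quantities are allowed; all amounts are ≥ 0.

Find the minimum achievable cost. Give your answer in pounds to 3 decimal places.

Let x1 = kg of rice bran, x2 = kg of barley.
Minimize 0.24x1 + 0.29x2 subject to:
  99x1 + 54x2 ≤ 120   (crude fibre)
  0.7x1 + 0.6x2 ≥ 0.6   (calcium)
  11.1x1 + 13.3x2 ≥ 27.2   (metabolisable energy)
  x1, x2 ≥ 0.
Both inputs are positive at the optimum. The crude fibre and metabolisable energy requirements are met with equality.
Optimal quantities: rice bran = 0.1773 kg, barley = 1.897 kg.
Cost = 0.24·0.1773 + 0.29·1.897 = 0.59268.

£0.593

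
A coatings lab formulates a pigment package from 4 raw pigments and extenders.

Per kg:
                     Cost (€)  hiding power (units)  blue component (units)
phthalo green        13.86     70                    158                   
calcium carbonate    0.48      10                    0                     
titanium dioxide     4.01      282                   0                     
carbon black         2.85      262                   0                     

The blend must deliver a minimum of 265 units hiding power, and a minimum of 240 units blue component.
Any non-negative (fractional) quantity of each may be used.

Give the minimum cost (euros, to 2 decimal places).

Let x1 = kg of phthalo green, x2 = kg of calcium carbonate, x3 = kg of titanium dioxide, x4 = kg of carbon black.
Minimize 13.86x1 + 0.48x2 + 4.01x3 + 2.85x4 subject to:
  70x1 + 10x2 + 282x3 + 262x4 ≥ 265   (hiding power)
  158x1 ≥ 240   (blue component)
  x1, x2, x3, x4 ≥ 0.
At the optimum only phthalo green, carbon black are positive (calcium carbonate, titanium dioxide = 0). There the hiding power and blue component constraints are tight.
That vertex is x1 = 1.519, x4 = 0.6056.
Objective = 13.86·1.519 + 2.85·0.6056 = 22.7793.

€22.78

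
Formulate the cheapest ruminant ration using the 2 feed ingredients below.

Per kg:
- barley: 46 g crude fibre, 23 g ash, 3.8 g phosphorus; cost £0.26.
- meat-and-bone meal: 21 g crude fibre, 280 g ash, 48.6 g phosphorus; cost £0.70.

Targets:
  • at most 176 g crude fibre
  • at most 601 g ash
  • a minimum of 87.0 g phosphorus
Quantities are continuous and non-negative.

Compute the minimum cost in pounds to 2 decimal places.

Set it up as a linear program. Let x1 = kg of barley, x2 = kg of meat-and-bone meal.
Minimise 0.26x1 + 0.7x2 s.t.:
  46x1 + 21x2 ≤ 176   (crude fibre)
  23x1 + 280x2 ≤ 601   (ash)
  3.8x1 + 48.6x2 ≥ 87   (phosphorus)
  x1, x2 ≥ 0.
At the optimum only meat-and-bone meal is positive (barley = 0). Binding constraint: phosphorus.
That vertex is x2 = 1.79.
Hence cost = 0.7·1.79 = £1.2530.

£1.25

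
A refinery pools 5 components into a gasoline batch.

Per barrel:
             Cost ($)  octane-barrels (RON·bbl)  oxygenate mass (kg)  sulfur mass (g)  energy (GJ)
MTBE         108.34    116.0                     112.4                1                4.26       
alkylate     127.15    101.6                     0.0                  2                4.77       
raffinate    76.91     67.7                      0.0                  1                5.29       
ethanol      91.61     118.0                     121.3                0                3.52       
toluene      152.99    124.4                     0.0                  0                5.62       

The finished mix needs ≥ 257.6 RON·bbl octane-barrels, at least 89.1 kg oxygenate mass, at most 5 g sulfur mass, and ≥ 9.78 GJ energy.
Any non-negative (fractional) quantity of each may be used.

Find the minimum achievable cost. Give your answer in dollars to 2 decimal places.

$215.59

This is a linear program. Let x1 = barrels of MTBE, x2 = barrels of alkylate, x3 = barrels of raffinate, x4 = barrels of ethanol, x5 = barrels of toluene.
Minimize 108.34x1 + 127.15x2 + 76.91x3 + 91.61x4 + 152.99x5 with:
  116x1 + 101.6x2 + 67.7x3 + 118x4 + 124.4x5 ≥ 257.6   (octane-barrels)
  112.4x1 + 121.3x4 ≥ 89.1   (oxygenate mass)
  1x1 + 2x2 + 1x3 ≤ 5   (sulfur mass)
  4.26x1 + 4.77x2 + 5.29x3 + 3.52x4 + 5.62x5 ≥ 9.78   (energy)
  x1, x2, x3, x4, x5 ≥ 0.
At the optimum only raffinate, ethanol are positive (MTBE, alkylate, toluene = 0). Binding constraints: octane-barrels and energy.
That vertex is x3 = 0.64078, x4 = 1.8154.
Objective = 76.91·0.64078 + 91.61·1.8154 = 215.5912.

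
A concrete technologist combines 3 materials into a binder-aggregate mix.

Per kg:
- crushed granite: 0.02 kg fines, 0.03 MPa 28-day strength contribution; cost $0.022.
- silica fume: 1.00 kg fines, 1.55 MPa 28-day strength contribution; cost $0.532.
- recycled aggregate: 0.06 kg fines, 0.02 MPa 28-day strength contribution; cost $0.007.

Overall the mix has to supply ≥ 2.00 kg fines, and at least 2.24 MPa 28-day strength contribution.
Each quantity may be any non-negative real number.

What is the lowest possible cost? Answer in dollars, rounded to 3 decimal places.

Let x1 = kg of crushed granite, x2 = kg of silica fume, x3 = kg of recycled aggregate.
min 0.022x1 + 0.532x2 + 0.007x3 subject to:
  0.02x1 + 1x2 + 0.06x3 ≥ 2   (fines)
  0.03x1 + 1.55x2 + 0.02x3 ≥ 2.24   (28-day strength contribution)
  x1, x2, x3 ≥ 0.
The cheapest feasible vertex uses only silica fume, recycled aggregate; crushed granite is not used. Binding constraints: fines and 28-day strength contribution.
That vertex is x2 = 1.293, x3 = 11.78.
Objective = 0.532·1.293 + 0.007·11.78 = 0.77034.

$0.770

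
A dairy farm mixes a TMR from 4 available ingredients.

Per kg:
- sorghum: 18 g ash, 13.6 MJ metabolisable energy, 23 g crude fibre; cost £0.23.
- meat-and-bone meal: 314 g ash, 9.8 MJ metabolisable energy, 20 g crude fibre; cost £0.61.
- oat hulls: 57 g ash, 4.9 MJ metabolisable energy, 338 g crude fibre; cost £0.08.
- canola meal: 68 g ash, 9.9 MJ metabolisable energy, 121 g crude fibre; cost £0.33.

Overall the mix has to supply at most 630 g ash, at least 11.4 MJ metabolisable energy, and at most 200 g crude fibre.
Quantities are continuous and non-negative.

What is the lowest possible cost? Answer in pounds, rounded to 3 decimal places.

£0.191

This is a linear program. Let x1 = kg of sorghum, x2 = kg of meat-and-bone meal, x3 = kg of oat hulls, x4 = kg of canola meal.
min 0.23x1 + 0.61x2 + 0.08x3 + 0.33x4 subject to:
  18x1 + 314x2 + 57x3 + 68x4 ≤ 630   (ash)
  13.6x1 + 9.8x2 + 4.9x3 + 9.9x4 ≥ 11.4   (metabolisable energy)
  23x1 + 20x2 + 338x3 + 121x4 ≤ 200   (crude fibre)
  x1, x2, x3, x4 ≥ 0.
The minimum-cost mix takes nothing from meat-and-bone meal, canola meal — only sorghum, oat hulls. There the metabolisable energy and crude fibre constraints are tight.
Optimal quantities: sorghum = 0.6408 kg, oat hulls = 0.5481 kg.
Total cost: 0.23·0.6408 + 0.08·0.5481 = 0.19123.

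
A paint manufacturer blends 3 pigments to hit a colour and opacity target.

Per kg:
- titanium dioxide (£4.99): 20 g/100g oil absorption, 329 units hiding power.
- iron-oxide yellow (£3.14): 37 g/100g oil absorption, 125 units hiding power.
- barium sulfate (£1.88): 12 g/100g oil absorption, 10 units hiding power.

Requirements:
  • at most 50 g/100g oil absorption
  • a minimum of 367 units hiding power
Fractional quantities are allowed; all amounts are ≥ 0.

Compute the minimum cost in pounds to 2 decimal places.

Set it up as a linear program. Let x1 = kg of titanium dioxide, x2 = kg of iron-oxide yellow, x3 = kg of barium sulfate.
Minimise 4.99x1 + 3.14x2 + 1.88x3 subject to:
  20x1 + 37x2 + 12x3 ≤ 50   (oil absorption)
  329x1 + 125x2 + 10x3 ≥ 367   (hiding power)
  x1, x2, x3 ≥ 0.
The minimum-cost mix takes nothing from iron-oxide yellow, barium sulfate — only titanium dioxide. The hiding power requirement is met with equality.
That vertex is x1 = 1.116.
Total cost: 4.99·1.116 = 5.5688.

£5.57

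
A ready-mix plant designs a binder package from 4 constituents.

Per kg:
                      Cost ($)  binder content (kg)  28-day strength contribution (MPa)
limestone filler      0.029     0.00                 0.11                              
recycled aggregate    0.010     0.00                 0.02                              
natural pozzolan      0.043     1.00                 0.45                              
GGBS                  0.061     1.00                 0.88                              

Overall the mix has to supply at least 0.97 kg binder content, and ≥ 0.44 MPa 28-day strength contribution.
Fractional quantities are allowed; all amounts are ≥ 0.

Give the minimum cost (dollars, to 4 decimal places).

$0.0419

Set it up as a linear program. Let x1 = kg of limestone filler, x2 = kg of recycled aggregate, x3 = kg of natural pozzolan, x4 = kg of GGBS.
min 0.029x1 + 0.01x2 + 0.043x3 + 0.061x4 s.t.:
  1x3 + 1x4 ≥ 0.97   (binder content)
  0.11x1 + 0.02x2 + 0.45x3 + 0.88x4 ≥ 0.44   (28-day strength contribution)
  x1, x2, x3, x4 ≥ 0.
The minimum-cost mix takes nothing from limestone filler, recycled aggregate — only natural pozzolan, GGBS. The binder content and 28-day strength contribution requirements are met with equality.
Solving gives x3 = 0.9619, x4 = 0.00814.
Cost = 0.043·0.9619 + 0.061·0.00814 = 0.041858.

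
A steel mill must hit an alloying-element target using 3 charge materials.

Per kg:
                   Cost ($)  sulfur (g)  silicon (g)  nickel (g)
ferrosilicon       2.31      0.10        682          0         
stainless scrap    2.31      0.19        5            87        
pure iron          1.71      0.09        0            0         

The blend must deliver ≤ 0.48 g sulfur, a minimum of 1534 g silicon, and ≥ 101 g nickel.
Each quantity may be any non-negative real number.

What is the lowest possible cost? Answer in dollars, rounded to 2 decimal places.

Treat it as an LP. Let x1 = kg of ferrosilicon, x2 = kg of stainless scrap, x3 = kg of pure iron.
Minimize 2.31x1 + 2.31x2 + 1.71x3 subject to:
  0.1x1 + 0.19x2 + 0.09x3 ≤ 0.48   (sulfur)
  682x1 + 5x2 ≥ 1534   (silicon)
  87x2 ≥ 101   (nickel)
  x1, x2, x3 ≥ 0.
The minimum-cost mix takes nothing from pure iron — only ferrosilicon, stainless scrap. There the silicon and nickel constraints are tight.
Solving gives x1 = 2.241, x2 = 1.161.
Total cost: 2.31·2.241 + 2.31·1.161 = 7.8586.

$7.86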